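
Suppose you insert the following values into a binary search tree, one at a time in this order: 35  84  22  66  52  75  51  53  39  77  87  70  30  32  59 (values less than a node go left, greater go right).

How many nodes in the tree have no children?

6

Insert 35: tree is empty, so 35 becomes the root.
Insert 84: 84 > 35 → go right. Place as right child of 35.
Insert 22: 22 < 35 → go left. Place as left child of 35.
Insert 66: 66 > 35 → go right; 66 < 84 → go left. Place as left child of 84.
Insert 52: 52 > 35 → go right; 52 < 84 → go left; 52 < 66 → go left. Place as left child of 66.
Insert 75: 75 > 35 → go right; 75 < 84 → go left; 75 > 66 → go right. Place as right child of 66.
Insert 51: 51 > 35 → go right; 51 < 84 → go left; 51 < 66 → go left; 51 < 52 → go left. Place as left child of 52.
Insert 53: 53 > 35 → go right; 53 < 84 → go left; 53 < 66 → go left; 53 > 52 → go right. Place as right child of 52.
Insert 39: 39 > 35 → go right; 39 < 84 → go left; 39 < 66 → go left; 39 < 52 → go left; 39 < 51 → go left. Place as left child of 51.
Insert 77: 77 > 35 → go right; 77 < 84 → go left; 77 > 66 → go right; 77 > 75 → go right. Place as right child of 75.
Insert 87: 87 > 35 → go right; 87 > 84 → go right. Place as right child of 84.
Insert 70: 70 > 35 → go right; 70 < 84 → go left; 70 > 66 → go right; 70 < 75 → go left. Place as left child of 75.
Insert 30: 30 < 35 → go left; 30 > 22 → go right. Place as right child of 22.
Insert 32: 32 < 35 → go left; 32 > 22 → go right; 32 > 30 → go right. Place as right child of 30.
Insert 59: 59 > 35 → go right; 59 < 84 → go left; 59 < 66 → go left; 59 > 52 → go right; 59 > 53 → go right. Place as right child of 53.

Leaves: 32, 39, 59, 70, 77, 87 — 6 in total.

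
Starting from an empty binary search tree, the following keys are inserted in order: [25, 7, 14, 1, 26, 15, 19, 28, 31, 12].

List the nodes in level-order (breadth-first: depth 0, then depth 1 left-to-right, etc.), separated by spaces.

Insert 25: tree is empty, so 25 becomes the root.
Insert 7: 7 < 25 → go left. Place as left child of 25.
Insert 14: 14 < 25 → go left; 14 > 7 → go right. Place as right child of 7.
Insert 1: 1 < 25 → go left; 1 < 7 → go left. Place as left child of 7.
Insert 26: 26 > 25 → go right. Place as right child of 25.
Insert 15: 15 < 25 → go left; 15 > 7 → go right; 15 > 14 → go right. Place as right child of 14.
Insert 19: 19 < 25 → go left; 19 > 7 → go right; 19 > 14 → go right; 19 > 15 → go right. Place as right child of 15.
Insert 28: 28 > 25 → go right; 28 > 26 → go right. Place as right child of 26.
Insert 31: 31 > 25 → go right; 31 > 26 → go right; 31 > 28 → go right. Place as right child of 28.
Insert 12: 12 < 25 → go left; 12 > 7 → go right; 12 < 14 → go left. Place as left child of 14.

25 7 26 1 14 28 12 15 31 19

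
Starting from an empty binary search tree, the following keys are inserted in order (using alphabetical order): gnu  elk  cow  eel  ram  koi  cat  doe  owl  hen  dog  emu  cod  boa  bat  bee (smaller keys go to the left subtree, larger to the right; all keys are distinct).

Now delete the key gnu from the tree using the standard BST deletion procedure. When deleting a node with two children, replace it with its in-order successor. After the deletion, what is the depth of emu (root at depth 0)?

Insert gnu: tree is empty, so gnu becomes the root.
Insert elk: elk < gnu → go left. Place as left child of gnu.
Insert cow: cow < gnu → go left; cow < elk → go left. Place as left child of elk.
Insert eel: eel < gnu → go left; eel < elk → go left; eel > cow → go right. Place as right child of cow.
Insert ram: ram > gnu → go right. Place as right child of gnu.
Insert koi: koi > gnu → go right; koi < ram → go left. Place as left child of ram.
Insert cat: cat < gnu → go left; cat < elk → go left; cat < cow → go left. Place as left child of cow.
Insert doe: doe < gnu → go left; doe < elk → go left; doe > cow → go right; doe < eel → go left. Place as left child of eel.
Insert owl: owl > gnu → go right; owl < ram → go left; owl > koi → go right. Place as right child of koi.
Insert hen: hen > gnu → go right; hen < ram → go left; hen < koi → go left. Place as left child of koi.
Insert dog: dog < gnu → go left; dog < elk → go left; dog > cow → go right; dog < eel → go left; dog > doe → go right. Place as right child of doe.
Insert emu: emu < gnu → go left; emu > elk → go right. Place as right child of elk.
Insert cod: cod < gnu → go left; cod < elk → go left; cod < cow → go left; cod > cat → go right. Place as right child of cat.
Insert boa: boa < gnu → go left; boa < elk → go left; boa < cow → go left; boa < cat → go left. Place as left child of cat.
Insert bat: bat < gnu → go left; bat < elk → go left; bat < cow → go left; bat < cat → go left; bat < boa → go left. Place as left child of boa.
Insert bee: bee < gnu → go left; bee < elk → go left; bee < cow → go left; bee < cat → go left; bee < boa → go left; bee > bat → go right. Place as right child of bat.

Delete gnu (two children — replace with in-order successor).
After deletion, path to emu: hen → elk → emu.

2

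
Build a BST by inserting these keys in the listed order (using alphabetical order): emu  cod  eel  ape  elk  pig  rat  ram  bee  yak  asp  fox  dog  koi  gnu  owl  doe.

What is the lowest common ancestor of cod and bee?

cod

emu: root
cod: left child of emu (depth 1)
eel: right child of cod (depth 2)
ape: left child of cod (depth 2)
elk: right child of eel (depth 3)
pig: right child of emu (depth 1)
rat: right child of pig (depth 2)
ram: left child of rat (depth 3)
bee: right child of ape (depth 3)
yak: right child of rat (depth 3)
asp: left child of bee (depth 4)
fox: left child of pig (depth 2)
dog: left child of eel (depth 3)
koi: right child of fox (depth 3)
gnu: left child of koi (depth 4)
owl: right child of koi (depth 4)
doe: left child of dog (depth 4)

Path to cod: emu → cod
Path to bee: emu → cod → ape → bee
cod lies on both paths and is an ancestor of the other node.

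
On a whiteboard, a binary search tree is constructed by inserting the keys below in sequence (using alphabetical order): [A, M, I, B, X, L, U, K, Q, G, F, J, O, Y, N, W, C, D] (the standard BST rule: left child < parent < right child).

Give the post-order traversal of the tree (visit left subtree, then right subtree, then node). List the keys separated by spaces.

D C F G B J K L I N O Q W U Y X M A

Insert A: tree is empty, so A becomes the root.
Insert M: M > A → go right. Place as right child of A.
Insert I: I > A → go right; I < M → go left. Place as left child of M.
Insert B: B > A → go right; B < M → go left; B < I → go left. Place as left child of I.
Insert X: X > A → go right; X > M → go right. Place as right child of M.
Insert L: L > A → go right; L < M → go left; L > I → go right. Place as right child of I.
Insert U: U > A → go right; U > M → go right; U < X → go left. Place as left child of X.
Insert K: K > A → go right; K < M → go left; K > I → go right; K < L → go left. Place as left child of L.
Insert Q: Q > A → go right; Q > M → go right; Q < X → go left; Q < U → go left. Place as left child of U.
Insert G: G > A → go right; G < M → go left; G < I → go left; G > B → go right. Place as right child of B.
Insert F: F > A → go right; F < M → go left; F < I → go left; F > B → go right; F < G → go left. Place as left child of G.
Insert J: J > A → go right; J < M → go left; J > I → go right; J < L → go left; J < K → go left. Place as left child of K.
Insert O: O > A → go right; O > M → go right; O < X → go left; O < U → go left; O < Q → go left. Place as left child of Q.
Insert Y: Y > A → go right; Y > M → go right; Y > X → go right. Place as right child of X.
Insert N: N > A → go right; N > M → go right; N < X → go left; N < U → go left; N < Q → go left; N < O → go left. Place as left child of O.
Insert W: W > A → go right; W > M → go right; W < X → go left; W > U → go right. Place as right child of U.
Insert C: C > A → go right; C < M → go left; C < I → go left; C > B → go right; C < G → go left; C < F → go left. Place as left child of F.
Insert D: D > A → go right; D < M → go left; D < I → go left; D > B → go right; D < G → go left; D < F → go left; D > C → go right. Place as right child of C.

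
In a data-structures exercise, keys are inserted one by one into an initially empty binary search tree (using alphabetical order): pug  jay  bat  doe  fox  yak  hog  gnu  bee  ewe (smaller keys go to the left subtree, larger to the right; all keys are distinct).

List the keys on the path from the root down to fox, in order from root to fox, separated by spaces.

Insert pug: tree is empty, so pug becomes the root.
Insert jay: jay < pug → go left. Place as left child of pug.
Insert bat: bat < pug → go left; bat < jay → go left. Place as left child of jay.
Insert doe: doe < pug → go left; doe < jay → go left; doe > bat → go right. Place as right child of bat.
Insert fox: fox < pug → go left; fox < jay → go left; fox > bat → go right; fox > doe → go right. Place as right child of doe.
Insert yak: yak > pug → go right. Place as right child of pug.
Insert hog: hog < pug → go left; hog < jay → go left; hog > bat → go right; hog > doe → go right; hog > fox → go right. Place as right child of fox.
Insert gnu: gnu < pug → go left; gnu < jay → go left; gnu > bat → go right; gnu > doe → go right; gnu > fox → go right; gnu < hog → go left. Place as left child of hog.
Insert bee: bee < pug → go left; bee < jay → go left; bee > bat → go right; bee < doe → go left. Place as left child of doe.
Insert ewe: ewe < pug → go left; ewe < jay → go left; ewe > bat → go right; ewe > doe → go right; ewe < fox → go left. Place as left child of fox.

pug jay bat doe fox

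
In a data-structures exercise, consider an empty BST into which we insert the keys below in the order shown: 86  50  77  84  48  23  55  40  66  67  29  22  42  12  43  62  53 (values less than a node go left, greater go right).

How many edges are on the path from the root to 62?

86: root
50: left child of 86 (depth 1)
77: right child of 50 (depth 2)
84: right child of 77 (depth 3)
48: left child of 50 (depth 2)
23: left child of 48 (depth 3)
55: left child of 77 (depth 3)
40: right child of 23 (depth 4)
66: right child of 55 (depth 4)
67: right child of 66 (depth 5)
29: left child of 40 (depth 5)
22: left child of 23 (depth 4)
42: right child of 40 (depth 5)
12: left child of 22 (depth 5)
43: right child of 42 (depth 6)
62: left child of 66 (depth 5)
53: left child of 55 (depth 4)

Path to 62: 86 → 50 → 77 → 55 → 66 → 62, which is 5 edges.

5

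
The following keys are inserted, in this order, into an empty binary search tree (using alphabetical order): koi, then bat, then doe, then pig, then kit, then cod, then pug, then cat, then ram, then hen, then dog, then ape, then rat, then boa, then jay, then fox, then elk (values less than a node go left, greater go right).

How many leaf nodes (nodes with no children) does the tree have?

Resulting structure (node: left, right):
  koi: L=bat, R=pig
  bat: L=ape, R=doe
  doe: L=cod, R=kit
  pig: L=–, R=pug
  kit: L=hen, R=–
  cod: L=cat, R=–
  pug: L=–, R=ram
  cat: L=boa, R=–
  ram: L=–, R=rat
  hen: L=dog, R=jay
  dog: L=–, R=fox
  ape: L=–, R=–
  rat: L=–, R=–
  boa: L=–, R=–
  jay: L=–, R=–
  fox: L=elk, R=–
  elk: L=–, R=–

Leaves: ape, boa, elk, jay, rat — 5 in total.

5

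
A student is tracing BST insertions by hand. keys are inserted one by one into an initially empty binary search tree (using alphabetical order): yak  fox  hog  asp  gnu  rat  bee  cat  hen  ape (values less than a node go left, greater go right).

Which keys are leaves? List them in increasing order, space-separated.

yak: root
fox: left child of yak (depth 1)
hog: right child of fox (depth 2)
asp: left child of fox (depth 2)
gnu: left child of hog (depth 3)
rat: right child of hog (depth 3)
bee: right child of asp (depth 3)
cat: right child of bee (depth 4)
hen: right child of gnu (depth 4)
ape: left child of asp (depth 3)

ape cat hen rat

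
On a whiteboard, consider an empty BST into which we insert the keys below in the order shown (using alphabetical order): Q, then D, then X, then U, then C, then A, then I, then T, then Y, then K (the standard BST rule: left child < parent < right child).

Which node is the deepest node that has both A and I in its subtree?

Insert Q: tree is empty, so Q becomes the root.
Insert D: D < Q → go left. Place as left child of Q.
Insert X: X > Q → go right. Place as right child of Q.
Insert U: U > Q → go right; U < X → go left. Place as left child of X.
Insert C: C < Q → go left; C < D → go left. Place as left child of D.
Insert A: A < Q → go left; A < D → go left; A < C → go left. Place as left child of C.
Insert I: I < Q → go left; I > D → go right. Place as right child of D.
Insert T: T > Q → go right; T < X → go left; T < U → go left. Place as left child of U.
Insert Y: Y > Q → go right; Y > X → go right. Place as right child of X.
Insert K: K < Q → go left; K > D → go right; K > I → go right. Place as right child of I.

Path to A: Q → D → C → A
Path to I: Q → D → I
The paths share a prefix ending at D, then split left and right.

D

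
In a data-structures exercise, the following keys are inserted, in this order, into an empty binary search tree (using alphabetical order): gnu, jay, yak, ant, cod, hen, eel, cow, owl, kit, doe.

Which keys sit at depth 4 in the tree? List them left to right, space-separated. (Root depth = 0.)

cow kit

gnu: root
jay: right child of gnu (depth 1)
yak: right child of jay (depth 2)
ant: left child of gnu (depth 1)
cod: right child of ant (depth 2)
hen: left child of jay (depth 2)
eel: right child of cod (depth 3)
cow: left child of eel (depth 4)
owl: left child of yak (depth 3)
kit: left child of owl (depth 4)
doe: right child of cow (depth 5)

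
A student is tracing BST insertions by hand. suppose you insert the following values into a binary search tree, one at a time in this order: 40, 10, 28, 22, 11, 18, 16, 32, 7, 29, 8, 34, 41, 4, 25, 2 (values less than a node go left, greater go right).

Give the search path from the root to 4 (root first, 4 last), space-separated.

40 10 7 4

40: root
10: left child of 40 (depth 1)
28: right child of 10 (depth 2)
22: left child of 28 (depth 3)
11: left child of 22 (depth 4)
18: right child of 11 (depth 5)
16: left child of 18 (depth 6)
32: right child of 28 (depth 3)
7: left child of 10 (depth 2)
29: left child of 32 (depth 4)
8: right child of 7 (depth 3)
34: right child of 32 (depth 4)
41: right child of 40 (depth 1)
4: left child of 7 (depth 3)
25: right child of 22 (depth 4)
2: left child of 4 (depth 4)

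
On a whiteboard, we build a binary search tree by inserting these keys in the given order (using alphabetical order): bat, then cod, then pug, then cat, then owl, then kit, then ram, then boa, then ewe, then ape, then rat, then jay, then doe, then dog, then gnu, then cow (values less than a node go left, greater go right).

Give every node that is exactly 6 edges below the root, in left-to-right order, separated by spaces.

Insert bat: tree is empty, so bat becomes the root.
Insert cod: cod > bat → go right. Place as right child of bat.
Insert pug: pug > bat → go right; pug > cod → go right. Place as right child of cod.
Insert cat: cat > bat → go right; cat < cod → go left. Place as left child of cod.
Insert owl: owl > bat → go right; owl > cod → go right; owl < pug → go left. Place as left child of pug.
Insert kit: kit > bat → go right; kit > cod → go right; kit < pug → go left; kit < owl → go left. Place as left child of owl.
Insert ram: ram > bat → go right; ram > cod → go right; ram > pug → go right. Place as right child of pug.
Insert boa: boa > bat → go right; boa < cod → go left; boa < cat → go left. Place as left child of cat.
Insert ewe: ewe > bat → go right; ewe > cod → go right; ewe < pug → go left; ewe < owl → go left; ewe < kit → go left. Place as left child of kit.
Insert ape: ape < bat → go left. Place as left child of bat.
Insert rat: rat > bat → go right; rat > cod → go right; rat > pug → go right; rat > ram → go right. Place as right child of ram.
Insert jay: jay > bat → go right; jay > cod → go right; jay < pug → go left; jay < owl → go left; jay < kit → go left; jay > ewe → go right. Place as right child of ewe.
Insert doe: doe > bat → go right; doe > cod → go right; doe < pug → go left; doe < owl → go left; doe < kit → go left; doe < ewe → go left. Place as left child of ewe.
Insert dog: dog > bat → go right; dog > cod → go right; dog < pug → go left; dog < owl → go left; dog < kit → go left; dog < ewe → go left; dog > doe → go right. Place as right child of doe.
Insert gnu: gnu > bat → go right; gnu > cod → go right; gnu < pug → go left; gnu < owl → go left; gnu < kit → go left; gnu > ewe → go right; gnu < jay → go left. Place as left child of jay.
Insert cow: cow > bat → go right; cow > cod → go right; cow < pug → go left; cow < owl → go left; cow < kit → go left; cow < ewe → go left; cow < doe → go left. Place as left child of doe.

doe jay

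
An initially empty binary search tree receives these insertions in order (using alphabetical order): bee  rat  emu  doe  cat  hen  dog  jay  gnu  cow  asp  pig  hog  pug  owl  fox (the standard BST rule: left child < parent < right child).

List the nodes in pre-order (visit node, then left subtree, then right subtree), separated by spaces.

bee: root
rat: right child of bee (depth 1)
emu: left child of rat (depth 2)
doe: left child of emu (depth 3)
cat: left child of doe (depth 4)
hen: right child of emu (depth 3)
dog: right child of doe (depth 4)
jay: right child of hen (depth 4)
gnu: left child of hen (depth 4)
cow: right child of cat (depth 5)
asp: left child of bee (depth 1)
pig: right child of jay (depth 5)
hog: left child of jay (depth 5)
pug: right child of pig (depth 6)
owl: left child of pig (depth 6)
fox: left child of gnu (depth 5)

bee asp rat emu doe cat cow dog hen gnu fox jay hog pig owl pug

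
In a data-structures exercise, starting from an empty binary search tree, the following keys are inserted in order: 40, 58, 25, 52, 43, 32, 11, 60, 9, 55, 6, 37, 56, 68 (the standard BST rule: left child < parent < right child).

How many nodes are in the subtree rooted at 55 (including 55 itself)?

40: root
58: right child of 40 (depth 1)
25: left child of 40 (depth 1)
52: left child of 58 (depth 2)
43: left child of 52 (depth 3)
32: right child of 25 (depth 2)
11: left child of 25 (depth 2)
60: right child of 58 (depth 2)
9: left child of 11 (depth 3)
55: right child of 52 (depth 3)
6: left child of 9 (depth 4)
37: right child of 32 (depth 3)
56: right child of 55 (depth 4)
68: right child of 60 (depth 3)

Subtree rooted at 55 contains: 55, 56 — 2 nodes.

2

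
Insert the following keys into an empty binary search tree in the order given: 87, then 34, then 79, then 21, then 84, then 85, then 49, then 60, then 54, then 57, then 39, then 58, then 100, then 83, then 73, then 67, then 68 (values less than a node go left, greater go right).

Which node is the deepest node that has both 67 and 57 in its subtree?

87: root
34: left child of 87 (depth 1)
79: right child of 34 (depth 2)
21: left child of 34 (depth 2)
84: right child of 79 (depth 3)
85: right child of 84 (depth 4)
49: left child of 79 (depth 3)
60: right child of 49 (depth 4)
54: left child of 60 (depth 5)
57: right child of 54 (depth 6)
39: left child of 49 (depth 4)
58: right child of 57 (depth 7)
100: right child of 87 (depth 1)
83: left child of 84 (depth 4)
73: right child of 60 (depth 5)
67: left child of 73 (depth 6)
68: right child of 67 (depth 7)

Path to 67: 87 → 34 → 79 → 49 → 60 → 73 → 67
Path to 57: 87 → 34 → 79 → 49 → 60 → 54 → 57
The paths share a prefix ending at 60, then split left and right.

60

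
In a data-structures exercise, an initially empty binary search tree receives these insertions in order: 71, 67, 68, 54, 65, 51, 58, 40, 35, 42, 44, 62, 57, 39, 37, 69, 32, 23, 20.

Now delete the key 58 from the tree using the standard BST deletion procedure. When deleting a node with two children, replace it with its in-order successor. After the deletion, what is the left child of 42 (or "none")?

71: root
67: left child of 71 (depth 1)
68: right child of 67 (depth 2)
54: left child of 67 (depth 2)
65: right child of 54 (depth 3)
51: left child of 54 (depth 3)
58: left child of 65 (depth 4)
40: left child of 51 (depth 4)
35: left child of 40 (depth 5)
42: right child of 40 (depth 5)
44: right child of 42 (depth 6)
62: right child of 58 (depth 5)
57: left child of 58 (depth 5)
39: right child of 35 (depth 6)
37: left child of 39 (depth 7)
69: right child of 68 (depth 3)
32: left child of 35 (depth 6)
23: left child of 32 (depth 7)
20: left child of 23 (depth 8)

Delete 58 (two children — replace with in-order successor).
After deletion, 42's left child: none.

none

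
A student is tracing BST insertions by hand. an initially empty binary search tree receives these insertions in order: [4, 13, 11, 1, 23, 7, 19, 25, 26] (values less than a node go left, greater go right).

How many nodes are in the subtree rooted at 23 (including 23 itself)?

4: root
13: right child of 4 (depth 1)
11: left child of 13 (depth 2)
1: left child of 4 (depth 1)
23: right child of 13 (depth 2)
7: left child of 11 (depth 3)
19: left child of 23 (depth 3)
25: right child of 23 (depth 3)
26: right child of 25 (depth 4)

Subtree rooted at 23 contains: 23, 19, 25, 26 — 4 nodes.

4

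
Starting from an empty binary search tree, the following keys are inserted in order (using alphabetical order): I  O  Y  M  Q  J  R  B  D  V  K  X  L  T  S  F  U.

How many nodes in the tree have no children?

5

I: root
O: right child of I (depth 1)
Y: right child of O (depth 2)
M: left child of O (depth 2)
Q: left child of Y (depth 3)
J: left child of M (depth 3)
R: right child of Q (depth 4)
B: left child of I (depth 1)
D: right child of B (depth 2)
V: right child of R (depth 5)
K: right child of J (depth 4)
X: right child of V (depth 6)
L: right child of K (depth 5)
T: left child of V (depth 6)
S: left child of T (depth 7)
F: right child of D (depth 3)
U: right child of T (depth 7)

Leaves: F, L, S, U, X — 5 in total.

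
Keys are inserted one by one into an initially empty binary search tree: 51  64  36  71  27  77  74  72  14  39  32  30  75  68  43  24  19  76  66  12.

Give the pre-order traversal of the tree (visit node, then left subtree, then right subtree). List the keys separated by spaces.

51 36 27 14 12 24 19 32 30 39 43 64 71 68 66 77 74 72 75 76

Resulting structure (node: left, right):
  51: L=36, R=64
  64: L=–, R=71
  36: L=27, R=39
  71: L=68, R=77
  27: L=14, R=32
  77: L=74, R=–
  74: L=72, R=75
  72: L=–, R=–
  14: L=12, R=24
  39: L=–, R=43
  32: L=30, R=–
  30: L=–, R=–
  75: L=–, R=76
  68: L=66, R=–
  43: L=–, R=–
  24: L=19, R=–
  19: L=–, R=–
  76: L=–, R=–
  66: L=–, R=–
  12: L=–, R=–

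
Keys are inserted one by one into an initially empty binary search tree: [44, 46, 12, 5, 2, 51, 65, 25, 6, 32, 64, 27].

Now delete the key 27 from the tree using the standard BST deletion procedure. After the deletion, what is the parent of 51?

46

Resulting structure (node: left, right):
  44: L=12, R=46
  46: L=–, R=51
  12: L=5, R=25
  5: L=2, R=6
  2: L=–, R=–
  51: L=–, R=65
  65: L=64, R=–
  25: L=–, R=32
  6: L=–, R=–
  32: L=27, R=–
  64: L=–, R=–
  27: L=–, R=–

Delete 27 (at most one child — splice it out).
After deletion, 51's parent is 46.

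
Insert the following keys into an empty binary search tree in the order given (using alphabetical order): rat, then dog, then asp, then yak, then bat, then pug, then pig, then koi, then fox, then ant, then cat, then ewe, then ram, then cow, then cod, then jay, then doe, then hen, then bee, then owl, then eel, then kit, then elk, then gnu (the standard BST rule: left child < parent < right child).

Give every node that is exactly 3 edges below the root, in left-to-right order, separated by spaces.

ant bat pig ram

Resulting structure (node: left, right):
  rat: L=dog, R=yak
  dog: L=asp, R=pug
  asp: L=ant, R=bat
  yak: L=–, R=–
  bat: L=–, R=cat
  pug: L=pig, R=ram
  pig: L=koi, R=–
  koi: L=fox, R=owl
  fox: L=ewe, R=jay
  ant: L=–, R=–
  cat: L=bee, R=cow
  ewe: L=eel, R=–
  ram: L=–, R=–
  cow: L=cod, R=doe
  cod: L=–, R=–
  jay: L=hen, R=kit
  doe: L=–, R=–
  hen: L=gnu, R=–
  bee: L=–, R=–
  owl: L=–, R=–
  eel: L=–, R=elk
  kit: L=–, R=–
  elk: L=–, R=–
  gnu: L=–, R=–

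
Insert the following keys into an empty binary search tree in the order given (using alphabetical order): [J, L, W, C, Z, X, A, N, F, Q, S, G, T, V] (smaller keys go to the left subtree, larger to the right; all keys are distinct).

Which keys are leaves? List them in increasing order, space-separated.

Insert J: tree is empty, so J becomes the root.
Insert L: L > J → go right. Place as right child of J.
Insert W: W > J → go right; W > L → go right. Place as right child of L.
Insert C: C < J → go left. Place as left child of J.
Insert Z: Z > J → go right; Z > L → go right; Z > W → go right. Place as right child of W.
Insert X: X > J → go right; X > L → go right; X > W → go right; X < Z → go left. Place as left child of Z.
Insert A: A < J → go left; A < C → go left. Place as left child of C.
Insert N: N > J → go right; N > L → go right; N < W → go left. Place as left child of W.
Insert F: F < J → go left; F > C → go right. Place as right child of C.
Insert Q: Q > J → go right; Q > L → go right; Q < W → go left; Q > N → go right. Place as right child of N.
Insert S: S > J → go right; S > L → go right; S < W → go left; S > N → go right; S > Q → go right. Place as right child of Q.
Insert G: G < J → go left; G > C → go right; G > F → go right. Place as right child of F.
Insert T: T > J → go right; T > L → go right; T < W → go left; T > N → go right; T > Q → go right; T > S → go right. Place as right child of S.
Insert V: V > J → go right; V > L → go right; V < W → go left; V > N → go right; V > Q → go right; V > S → go right; V > T → go right. Place as right child of T.

A G V X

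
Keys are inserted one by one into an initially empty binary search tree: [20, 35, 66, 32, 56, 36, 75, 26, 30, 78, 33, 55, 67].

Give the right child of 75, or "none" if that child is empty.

20: root
35: right child of 20 (depth 1)
66: right child of 35 (depth 2)
32: left child of 35 (depth 2)
56: left child of 66 (depth 3)
36: left child of 56 (depth 4)
75: right child of 66 (depth 3)
26: left child of 32 (depth 3)
30: right child of 26 (depth 4)
78: right child of 75 (depth 4)
33: right child of 32 (depth 3)
55: right child of 36 (depth 5)
67: left child of 75 (depth 4)

78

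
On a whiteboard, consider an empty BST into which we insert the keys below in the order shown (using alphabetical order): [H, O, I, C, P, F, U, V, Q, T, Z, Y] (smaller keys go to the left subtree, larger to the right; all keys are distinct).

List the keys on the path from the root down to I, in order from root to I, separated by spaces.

Insert H: tree is empty, so H becomes the root.
Insert O: O > H → go right. Place as right child of H.
Insert I: I > H → go right; I < O → go left. Place as left child of O.
Insert C: C < H → go left. Place as left child of H.
Insert P: P > H → go right; P > O → go right. Place as right child of O.
Insert F: F < H → go left; F > C → go right. Place as right child of C.
Insert U: U > H → go right; U > O → go right; U > P → go right. Place as right child of P.
Insert V: V > H → go right; V > O → go right; V > P → go right; V > U → go right. Place as right child of U.
Insert Q: Q > H → go right; Q > O → go right; Q > P → go right; Q < U → go left. Place as left child of U.
Insert T: T > H → go right; T > O → go right; T > P → go right; T < U → go left; T > Q → go right. Place as right child of Q.
Insert Z: Z > H → go right; Z > O → go right; Z > P → go right; Z > U → go right; Z > V → go right. Place as right child of V.
Insert Y: Y > H → go right; Y > O → go right; Y > P → go right; Y > U → go right; Y > V → go right; Y < Z → go left. Place as left child of Z.

H O I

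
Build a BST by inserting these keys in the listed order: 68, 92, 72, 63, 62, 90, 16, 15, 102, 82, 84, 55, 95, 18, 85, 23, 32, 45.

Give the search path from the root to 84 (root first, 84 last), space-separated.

Resulting structure (node: left, right):
  68: L=63, R=92
  92: L=72, R=102
  72: L=–, R=90
  63: L=62, R=–
  62: L=16, R=–
  90: L=82, R=–
  16: L=15, R=55
  15: L=–, R=–
  102: L=95, R=–
  82: L=–, R=84
  84: L=–, R=85
  55: L=18, R=–
  95: L=–, R=–
  18: L=–, R=23
  85: L=–, R=–
  23: L=–, R=32
  32: L=–, R=45
  45: L=–, R=–

68 92 72 90 82 84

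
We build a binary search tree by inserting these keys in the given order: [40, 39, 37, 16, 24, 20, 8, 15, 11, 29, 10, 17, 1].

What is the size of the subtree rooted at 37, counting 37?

11

Resulting structure (node: left, right):
  40: L=39, R=–
  39: L=37, R=–
  37: L=16, R=–
  16: L=8, R=24
  24: L=20, R=29
  20: L=17, R=–
  8: L=1, R=15
  15: L=11, R=–
  11: L=10, R=–
  29: L=–, R=–
  10: L=–, R=–
  17: L=–, R=–
  1: L=–, R=–

Subtree rooted at 37 contains: 37, 16, 8, 1, 15, 11, 10, 24, 20, 17, 29 — 11 nodes.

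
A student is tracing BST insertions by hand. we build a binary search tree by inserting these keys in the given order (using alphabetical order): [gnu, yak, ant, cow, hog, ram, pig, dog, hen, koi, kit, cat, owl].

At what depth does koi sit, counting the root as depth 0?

5

Insert gnu: tree is empty, so gnu becomes the root.
Insert yak: yak > gnu → go right. Place as right child of gnu.
Insert ant: ant < gnu → go left. Place as left child of gnu.
Insert cow: cow < gnu → go left; cow > ant → go right. Place as right child of ant.
Insert hog: hog > gnu → go right; hog < yak → go left. Place as left child of yak.
Insert ram: ram > gnu → go right; ram < yak → go left; ram > hog → go right. Place as right child of hog.
Insert pig: pig > gnu → go right; pig < yak → go left; pig > hog → go right; pig < ram → go left. Place as left child of ram.
Insert dog: dog < gnu → go left; dog > ant → go right; dog > cow → go right. Place as right child of cow.
Insert hen: hen > gnu → go right; hen < yak → go left; hen < hog → go left. Place as left child of hog.
Insert koi: koi > gnu → go right; koi < yak → go left; koi > hog → go right; koi < ram → go left; koi < pig → go left. Place as left child of pig.
Insert kit: kit > gnu → go right; kit < yak → go left; kit > hog → go right; kit < ram → go left; kit < pig → go left; kit < koi → go left. Place as left child of koi.
Insert cat: cat < gnu → go left; cat > ant → go right; cat < cow → go left. Place as left child of cow.
Insert owl: owl > gnu → go right; owl < yak → go left; owl > hog → go right; owl < ram → go left; owl < pig → go left; owl > koi → go right. Place as right child of koi.

Path to koi: gnu → yak → hog → ram → pig → koi, which is 5 edges.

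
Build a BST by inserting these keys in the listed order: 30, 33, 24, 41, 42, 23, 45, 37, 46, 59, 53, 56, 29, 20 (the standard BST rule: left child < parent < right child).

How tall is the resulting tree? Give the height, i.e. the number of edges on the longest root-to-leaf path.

30: root
33: right child of 30 (depth 1)
24: left child of 30 (depth 1)
41: right child of 33 (depth 2)
42: right child of 41 (depth 3)
23: left child of 24 (depth 2)
45: right child of 42 (depth 4)
37: left child of 41 (depth 3)
46: right child of 45 (depth 5)
59: right child of 46 (depth 6)
53: left child of 59 (depth 7)
56: right child of 53 (depth 8)
29: right child of 24 (depth 2)
20: left child of 23 (depth 3)

The deepest node is 56 at depth 8.

8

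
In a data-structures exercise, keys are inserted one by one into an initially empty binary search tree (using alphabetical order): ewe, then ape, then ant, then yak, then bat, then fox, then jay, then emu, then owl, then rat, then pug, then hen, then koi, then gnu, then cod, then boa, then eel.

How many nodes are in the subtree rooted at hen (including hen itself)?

Insert ewe: tree is empty, so ewe becomes the root.
Insert ape: ape < ewe → go left. Place as left child of ewe.
Insert ant: ant < ewe → go left; ant < ape → go left. Place as left child of ape.
Insert yak: yak > ewe → go right. Place as right child of ewe.
Insert bat: bat < ewe → go left; bat > ape → go right. Place as right child of ape.
Insert fox: fox > ewe → go right; fox < yak → go left. Place as left child of yak.
Insert jay: jay > ewe → go right; jay < yak → go left; jay > fox → go right. Place as right child of fox.
Insert emu: emu < ewe → go left; emu > ape → go right; emu > bat → go right. Place as right child of bat.
Insert owl: owl > ewe → go right; owl < yak → go left; owl > fox → go right; owl > jay → go right. Place as right child of jay.
Insert rat: rat > ewe → go right; rat < yak → go left; rat > fox → go right; rat > jay → go right; rat > owl → go right. Place as right child of owl.
Insert pug: pug > ewe → go right; pug < yak → go left; pug > fox → go right; pug > jay → go right; pug > owl → go right; pug < rat → go left. Place as left child of rat.
Insert hen: hen > ewe → go right; hen < yak → go left; hen > fox → go right; hen < jay → go left. Place as left child of jay.
Insert koi: koi > ewe → go right; koi < yak → go left; koi > fox → go right; koi > jay → go right; koi < owl → go left. Place as left child of owl.
Insert gnu: gnu > ewe → go right; gnu < yak → go left; gnu > fox → go right; gnu < jay → go left; gnu < hen → go left. Place as left child of hen.
Insert cod: cod < ewe → go left; cod > ape → go right; cod > bat → go right; cod < emu → go left. Place as left child of emu.
Insert boa: boa < ewe → go left; boa > ape → go right; boa > bat → go right; boa < emu → go left; boa < cod → go left. Place as left child of cod.
Insert eel: eel < ewe → go left; eel > ape → go right; eel > bat → go right; eel < emu → go left; eel > cod → go right. Place as right child of cod.

Subtree rooted at hen contains: hen, gnu — 2 nodes.

2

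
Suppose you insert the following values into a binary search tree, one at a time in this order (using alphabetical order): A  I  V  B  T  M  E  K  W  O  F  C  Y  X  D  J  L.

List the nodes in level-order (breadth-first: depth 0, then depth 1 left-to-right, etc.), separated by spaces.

A: root
I: right child of A (depth 1)
V: right child of I (depth 2)
B: left child of I (depth 2)
T: left child of V (depth 3)
M: left child of T (depth 4)
E: right child of B (depth 3)
K: left child of M (depth 5)
W: right child of V (depth 3)
O: right child of M (depth 5)
F: right child of E (depth 4)
C: left child of E (depth 4)
Y: right child of W (depth 4)
X: left child of Y (depth 5)
D: right child of C (depth 5)
J: left child of K (depth 6)
L: right child of K (depth 6)

A I B V E T W C F M Y D K O X J L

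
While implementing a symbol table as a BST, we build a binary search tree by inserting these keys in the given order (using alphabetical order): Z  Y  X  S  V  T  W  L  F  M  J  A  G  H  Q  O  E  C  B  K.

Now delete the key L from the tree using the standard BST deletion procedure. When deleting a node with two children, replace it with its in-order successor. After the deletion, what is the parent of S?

Insert Z: tree is empty, so Z becomes the root.
Insert Y: Y < Z → go left. Place as left child of Z.
Insert X: X < Z → go left; X < Y → go left. Place as left child of Y.
Insert S: S < Z → go left; S < Y → go left; S < X → go left. Place as left child of X.
Insert V: V < Z → go left; V < Y → go left; V < X → go left; V > S → go right. Place as right child of S.
Insert T: T < Z → go left; T < Y → go left; T < X → go left; T > S → go right; T < V → go left. Place as left child of V.
Insert W: W < Z → go left; W < Y → go left; W < X → go left; W > S → go right; W > V → go right. Place as right child of V.
Insert L: L < Z → go left; L < Y → go left; L < X → go left; L < S → go left. Place as left child of S.
Insert F: F < Z → go left; F < Y → go left; F < X → go left; F < S → go left; F < L → go left. Place as left child of L.
Insert M: M < Z → go left; M < Y → go left; M < X → go left; M < S → go left; M > L → go right. Place as right child of L.
Insert J: J < Z → go left; J < Y → go left; J < X → go left; J < S → go left; J < L → go left; J > F → go right. Place as right child of F.
Insert A: A < Z → go left; A < Y → go left; A < X → go left; A < S → go left; A < L → go left; A < F → go left. Place as left child of F.
Insert G: G < Z → go left; G < Y → go left; G < X → go left; G < S → go left; G < L → go left; G > F → go right; G < J → go left. Place as left child of J.
Insert H: H < Z → go left; H < Y → go left; H < X → go left; H < S → go left; H < L → go left; H > F → go right; H < J → go left; H > G → go right. Place as right child of G.
Insert Q: Q < Z → go left; Q < Y → go left; Q < X → go left; Q < S → go left; Q > L → go right; Q > M → go right. Place as right child of M.
Insert O: O < Z → go left; O < Y → go left; O < X → go left; O < S → go left; O > L → go right; O > M → go right; O < Q → go left. Place as left child of Q.
Insert E: E < Z → go left; E < Y → go left; E < X → go left; E < S → go left; E < L → go left; E < F → go left; E > A → go right. Place as right child of A.
Insert C: C < Z → go left; C < Y → go left; C < X → go left; C < S → go left; C < L → go left; C < F → go left; C > A → go right; C < E → go left. Place as left child of E.
Insert B: B < Z → go left; B < Y → go left; B < X → go left; B < S → go left; B < L → go left; B < F → go left; B > A → go right; B < E → go left; B < C → go left. Place as left child of C.
Insert K: K < Z → go left; K < Y → go left; K < X → go left; K < S → go left; K < L → go left; K > F → go right; K > J → go right. Place as right child of J.

Delete L (two children — replace with in-order successor).
After deletion, S's parent is X.

X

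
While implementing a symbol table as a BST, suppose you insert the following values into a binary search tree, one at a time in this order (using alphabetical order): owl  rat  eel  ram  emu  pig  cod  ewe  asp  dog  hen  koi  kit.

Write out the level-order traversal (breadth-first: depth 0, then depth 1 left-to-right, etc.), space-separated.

owl eel rat cod emu ram asp dog ewe pig hen koi kit

owl: root
rat: right child of owl (depth 1)
eel: left child of owl (depth 1)
ram: left child of rat (depth 2)
emu: right child of eel (depth 2)
pig: left child of ram (depth 3)
cod: left child of eel (depth 2)
ewe: right child of emu (depth 3)
asp: left child of cod (depth 3)
dog: right child of cod (depth 3)
hen: right child of ewe (depth 4)
koi: right child of hen (depth 5)
kit: left child of koi (depth 6)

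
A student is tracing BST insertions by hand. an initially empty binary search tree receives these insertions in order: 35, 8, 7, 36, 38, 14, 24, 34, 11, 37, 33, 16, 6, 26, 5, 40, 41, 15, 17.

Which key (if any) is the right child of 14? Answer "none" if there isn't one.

24

35: root
8: left child of 35 (depth 1)
7: left child of 8 (depth 2)
36: right child of 35 (depth 1)
38: right child of 36 (depth 2)
14: right child of 8 (depth 2)
24: right child of 14 (depth 3)
34: right child of 24 (depth 4)
11: left child of 14 (depth 3)
37: left child of 38 (depth 3)
33: left child of 34 (depth 5)
16: left child of 24 (depth 4)
6: left child of 7 (depth 3)
26: left child of 33 (depth 6)
5: left child of 6 (depth 4)
40: right child of 38 (depth 3)
41: right child of 40 (depth 4)
15: left child of 16 (depth 5)
17: right child of 16 (depth 5)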